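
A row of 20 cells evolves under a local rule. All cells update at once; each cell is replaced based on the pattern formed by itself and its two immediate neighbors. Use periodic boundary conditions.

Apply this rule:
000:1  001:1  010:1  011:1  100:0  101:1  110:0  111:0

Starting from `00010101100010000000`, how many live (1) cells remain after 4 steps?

4

11111111001110111111
00000000011001100000
11111111110011001111
00000000000110011000
count of 1: 4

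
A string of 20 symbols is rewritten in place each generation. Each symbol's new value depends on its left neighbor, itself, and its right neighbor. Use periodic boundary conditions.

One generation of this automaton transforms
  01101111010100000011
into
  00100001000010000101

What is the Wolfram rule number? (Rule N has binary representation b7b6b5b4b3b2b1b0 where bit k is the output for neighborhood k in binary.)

82

position 5: 111 → 0  (bit 7 = 0)
position 2: 110 → 1  (bit 6 = 1)
position 0: 101 → 0  (bit 5 = 0)
position 12: 100 → 1  (bit 4 = 1)
position 1: 011 → 0  (bit 3 = 0)
position 9: 010 → 0  (bit 2 = 0)
position 17: 001 → 1  (bit 1 = 1)
position 13: 000 → 0  (bit 0 = 0)
bits b7..b0 = 01010010 = 82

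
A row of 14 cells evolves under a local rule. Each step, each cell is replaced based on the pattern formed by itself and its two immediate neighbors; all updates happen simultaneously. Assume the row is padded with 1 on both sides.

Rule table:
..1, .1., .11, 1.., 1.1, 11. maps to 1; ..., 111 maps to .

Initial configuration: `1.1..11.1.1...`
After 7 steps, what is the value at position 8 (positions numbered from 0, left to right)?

111111111111.1
...........111
1.........11..
11.......11111
.11.....11....
1111...1111..1
...11.11..1111
position 8 holds .

.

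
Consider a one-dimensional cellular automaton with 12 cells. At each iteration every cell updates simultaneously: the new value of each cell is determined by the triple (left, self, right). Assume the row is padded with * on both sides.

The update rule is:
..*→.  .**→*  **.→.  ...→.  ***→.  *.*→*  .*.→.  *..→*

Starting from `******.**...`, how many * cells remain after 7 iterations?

5

......**.*..
*.....*.*.*.
.*.....*.*.*
*.*.....*.**
.*.*.....**.
*.*.*....*.*
.*.*.*....**
count of *: 5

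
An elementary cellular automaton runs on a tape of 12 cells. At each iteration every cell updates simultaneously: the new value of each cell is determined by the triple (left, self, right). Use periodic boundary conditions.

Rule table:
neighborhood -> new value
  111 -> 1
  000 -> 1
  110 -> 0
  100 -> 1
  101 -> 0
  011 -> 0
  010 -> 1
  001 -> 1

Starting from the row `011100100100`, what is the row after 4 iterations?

011100011100

101011111111
001001111111
111110111110
011100011100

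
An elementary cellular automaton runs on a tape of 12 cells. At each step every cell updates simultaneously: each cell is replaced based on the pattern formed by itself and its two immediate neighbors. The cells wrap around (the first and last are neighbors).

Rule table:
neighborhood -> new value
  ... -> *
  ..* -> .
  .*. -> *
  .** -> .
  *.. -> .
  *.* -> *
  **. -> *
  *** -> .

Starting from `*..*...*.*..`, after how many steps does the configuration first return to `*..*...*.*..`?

24

step 1: *..*.*.***..
step 2: *..****..*..
step 3: *.....*..*..
step 4: *.***.*..*..
step 5: **..***..*..
step 6: .*....*..*..
step 7: .*.**.*..*.*
step 8: ***.***..***
step 9: ..**..*.....
step 10: *..*..*.****
step 11: *..*..**....
step 12: *..*...*.**.
step 13: *..*.*.**.**
step 14: *..****.**..
step 15: *.....**.*..
step 16: *.***..***..
step 17: **..*....*..
step 18: .*..*.**.*..
step 19: .*..**.***.*
step 20: **...**..***
step 21: .*.*..*.....
step 22: .***..*.****
step 23: *..*..**...*
step 24: *..*...*.*..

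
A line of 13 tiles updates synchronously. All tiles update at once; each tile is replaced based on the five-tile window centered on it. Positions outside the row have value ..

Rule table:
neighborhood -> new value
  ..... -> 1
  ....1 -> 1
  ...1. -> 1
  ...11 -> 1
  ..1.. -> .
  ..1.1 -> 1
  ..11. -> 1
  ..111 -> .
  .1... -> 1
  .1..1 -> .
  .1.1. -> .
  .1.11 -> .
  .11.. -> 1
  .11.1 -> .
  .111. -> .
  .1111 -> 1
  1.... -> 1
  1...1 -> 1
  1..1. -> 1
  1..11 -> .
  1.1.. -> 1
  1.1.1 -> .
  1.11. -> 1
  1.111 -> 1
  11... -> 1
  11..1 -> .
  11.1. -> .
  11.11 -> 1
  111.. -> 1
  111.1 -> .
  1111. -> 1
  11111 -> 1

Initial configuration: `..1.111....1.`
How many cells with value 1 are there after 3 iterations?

10

111.1.11111.1
......1111..1
111111.111.1.
count of 1: 10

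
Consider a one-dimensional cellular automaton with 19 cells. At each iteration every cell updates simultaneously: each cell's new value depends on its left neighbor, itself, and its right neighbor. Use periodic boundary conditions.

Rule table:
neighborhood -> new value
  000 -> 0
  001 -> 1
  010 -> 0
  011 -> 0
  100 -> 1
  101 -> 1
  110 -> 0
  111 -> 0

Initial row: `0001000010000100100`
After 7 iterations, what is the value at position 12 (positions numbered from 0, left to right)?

1

0010100101001011010
0101011010110100101
1010100101001011010
0101011010110100101  (repeats iteration 2; period 2)
iteration 7: 1010100101001011010
position 12 holds 1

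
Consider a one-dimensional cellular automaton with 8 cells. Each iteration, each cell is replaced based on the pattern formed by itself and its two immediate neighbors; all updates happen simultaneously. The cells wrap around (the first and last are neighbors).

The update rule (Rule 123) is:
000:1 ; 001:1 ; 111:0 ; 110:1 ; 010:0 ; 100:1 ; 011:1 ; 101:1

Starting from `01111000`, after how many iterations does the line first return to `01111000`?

11001111
01111000

2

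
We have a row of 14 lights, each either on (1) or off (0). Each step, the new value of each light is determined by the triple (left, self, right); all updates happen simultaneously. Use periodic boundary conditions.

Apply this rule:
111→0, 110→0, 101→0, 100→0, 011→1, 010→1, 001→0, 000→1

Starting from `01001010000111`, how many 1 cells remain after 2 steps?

01001010110100
01001010100101
count of 1: 6

6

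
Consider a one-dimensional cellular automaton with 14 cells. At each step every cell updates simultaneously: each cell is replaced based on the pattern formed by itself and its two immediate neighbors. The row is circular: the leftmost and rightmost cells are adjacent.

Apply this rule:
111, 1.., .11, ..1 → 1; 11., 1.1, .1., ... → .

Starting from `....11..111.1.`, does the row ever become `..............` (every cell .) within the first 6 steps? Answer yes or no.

no

step 1: ...11.1111...1
step 2: 1.11..111.1.1.
step 3: ..1.1111......
step 4: .1..111.1.....
step 5: 1.1111...1....
step 6: ..111.1.1.1..1
step 6 is ..111.1.1.1..1, still not uniform .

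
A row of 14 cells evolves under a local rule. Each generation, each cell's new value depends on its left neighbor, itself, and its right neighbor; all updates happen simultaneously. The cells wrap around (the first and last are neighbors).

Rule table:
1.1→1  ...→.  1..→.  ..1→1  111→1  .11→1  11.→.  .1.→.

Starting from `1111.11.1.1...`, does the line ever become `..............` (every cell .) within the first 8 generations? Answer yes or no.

111.11.1.1...1
11.11.1.1...11
1.11.1.1...111
.11.1.1...1111
11.1.1...1111.
1.1.1...1111.1
.1.1...1111.11
1.1...1111.11.
generation 8 is 1.1...1111.11., still not uniform .

no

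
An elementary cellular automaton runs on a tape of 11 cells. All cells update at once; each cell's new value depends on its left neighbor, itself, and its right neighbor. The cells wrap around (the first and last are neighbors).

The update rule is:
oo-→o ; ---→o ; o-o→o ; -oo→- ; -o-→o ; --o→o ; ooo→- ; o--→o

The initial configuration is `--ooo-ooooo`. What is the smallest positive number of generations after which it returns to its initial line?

oo--oo----o
-ooo-ooooo-
o--oo----oo
ooo-ooooo--
--oo----ooo
oo-ooooo--o
-oo----ooo-
o-ooooo--oo
oo----ooo--
-ooooo--ooo
o----ooo--o
ooooo--ooo-
----ooo--oo
oooo--ooo-o
---ooo--oo-
ooo--ooo-oo
--ooo--oo--
oo--ooo-ooo
-ooo--oo---
o--ooo-oooo
ooo--oo----
--ooo-ooooo

22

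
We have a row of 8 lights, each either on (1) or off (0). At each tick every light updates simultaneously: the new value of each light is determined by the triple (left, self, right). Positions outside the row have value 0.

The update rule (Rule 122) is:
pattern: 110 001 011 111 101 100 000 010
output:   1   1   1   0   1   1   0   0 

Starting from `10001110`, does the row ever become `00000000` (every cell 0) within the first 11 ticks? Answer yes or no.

01011011
10111111
01100001
11110010
10011101
01110110
11011111
11110001
10011010
01111101
11000110
tick 11 is 11000110, still not uniform 0

no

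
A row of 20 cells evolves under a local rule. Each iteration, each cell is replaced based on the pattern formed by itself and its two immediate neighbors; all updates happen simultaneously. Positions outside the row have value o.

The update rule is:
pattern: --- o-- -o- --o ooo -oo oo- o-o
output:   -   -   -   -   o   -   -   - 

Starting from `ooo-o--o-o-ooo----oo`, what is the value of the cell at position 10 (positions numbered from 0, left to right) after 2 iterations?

iteration 1: oo----------o------o
iteration 2: o-------------------
position 10 holds -

-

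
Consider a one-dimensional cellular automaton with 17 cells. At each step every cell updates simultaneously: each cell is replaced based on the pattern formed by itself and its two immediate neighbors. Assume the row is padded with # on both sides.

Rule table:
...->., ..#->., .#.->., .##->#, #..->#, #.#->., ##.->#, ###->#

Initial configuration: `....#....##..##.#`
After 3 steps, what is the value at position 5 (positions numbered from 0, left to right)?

step 1: #....#...###.##.#
step 2: ##....#..###.##.#
step 3: ###....#.###.##.#
position 5 holds .

.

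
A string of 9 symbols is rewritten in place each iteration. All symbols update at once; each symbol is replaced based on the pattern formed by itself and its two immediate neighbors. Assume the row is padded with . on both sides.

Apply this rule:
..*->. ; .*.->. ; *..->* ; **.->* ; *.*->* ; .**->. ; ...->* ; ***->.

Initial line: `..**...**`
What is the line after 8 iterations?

.*..***..

*..***..*
.*...**..
..**..***
*..**...*
.*..***..
..*...***
*..**...*  (repeats iteration 4; period 3)
iteration 8: .*..***..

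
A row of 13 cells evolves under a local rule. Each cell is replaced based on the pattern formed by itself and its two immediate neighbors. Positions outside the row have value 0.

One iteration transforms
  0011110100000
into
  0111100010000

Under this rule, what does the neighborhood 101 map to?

0

At position 6 the neighborhood is 101; the next row has 0 there.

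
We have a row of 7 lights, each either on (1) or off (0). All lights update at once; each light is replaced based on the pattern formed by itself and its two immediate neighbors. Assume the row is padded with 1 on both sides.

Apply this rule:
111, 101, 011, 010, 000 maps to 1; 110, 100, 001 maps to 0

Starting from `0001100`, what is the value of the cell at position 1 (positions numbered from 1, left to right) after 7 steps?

0101000
1111010
1110111
1101111
1011111
0111111
1111111
position 1 holds 1

1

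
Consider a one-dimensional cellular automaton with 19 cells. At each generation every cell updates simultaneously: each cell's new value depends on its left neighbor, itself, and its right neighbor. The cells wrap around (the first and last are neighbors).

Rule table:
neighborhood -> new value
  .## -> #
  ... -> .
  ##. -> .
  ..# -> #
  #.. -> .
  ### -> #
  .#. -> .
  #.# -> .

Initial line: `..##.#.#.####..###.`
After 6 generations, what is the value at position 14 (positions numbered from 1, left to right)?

.##......###..###..
##......###..###...
#......###..###...#
......###..###...##
.....###..###...##.
....###..###...##..
position 14 holds .

.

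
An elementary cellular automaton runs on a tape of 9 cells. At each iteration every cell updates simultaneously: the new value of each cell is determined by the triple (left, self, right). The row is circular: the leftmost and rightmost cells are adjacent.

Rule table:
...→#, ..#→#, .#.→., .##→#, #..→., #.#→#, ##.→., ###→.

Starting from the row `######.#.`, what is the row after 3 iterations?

.##...##.

#.....#.#
..####.##
.##...##.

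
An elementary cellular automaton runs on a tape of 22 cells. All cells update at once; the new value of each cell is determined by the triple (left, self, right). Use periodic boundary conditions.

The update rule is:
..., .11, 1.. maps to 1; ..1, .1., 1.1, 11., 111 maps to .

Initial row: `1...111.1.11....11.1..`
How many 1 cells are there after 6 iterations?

11

.11.1.....1.111.1...1.
.1...1111...1....11..1
..11.1...11..111.1.1..
1.1...11.1.1.1......11
...11.1.......11111.1.
11.1...111111.1......1
count of 1: 11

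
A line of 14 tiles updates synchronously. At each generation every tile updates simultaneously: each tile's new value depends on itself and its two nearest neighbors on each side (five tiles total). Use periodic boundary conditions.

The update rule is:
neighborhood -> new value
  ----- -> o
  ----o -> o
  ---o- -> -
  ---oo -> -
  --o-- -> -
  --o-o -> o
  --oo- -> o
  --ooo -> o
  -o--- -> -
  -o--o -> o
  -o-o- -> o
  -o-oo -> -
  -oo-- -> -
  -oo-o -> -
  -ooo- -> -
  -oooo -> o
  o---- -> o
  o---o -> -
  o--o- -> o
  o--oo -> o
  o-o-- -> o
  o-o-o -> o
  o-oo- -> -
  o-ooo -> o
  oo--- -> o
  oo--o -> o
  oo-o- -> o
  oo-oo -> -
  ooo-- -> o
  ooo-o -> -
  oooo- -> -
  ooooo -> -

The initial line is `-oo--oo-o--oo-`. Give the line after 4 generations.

oooooo-o-o-ooo

oo-ooo-ooooo-o
---o---oo----o
-------o-ooo--
oooooo-o-o-ooo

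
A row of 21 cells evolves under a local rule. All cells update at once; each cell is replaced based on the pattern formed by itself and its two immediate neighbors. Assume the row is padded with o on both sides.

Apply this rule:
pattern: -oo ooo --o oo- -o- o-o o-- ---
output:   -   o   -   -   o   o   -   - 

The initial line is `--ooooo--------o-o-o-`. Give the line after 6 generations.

generation 1: ---ooo---------oooooo
generation 2: ----o-----------ooooo
generation 3: ----o------------oooo
generation 4: ----o-------------ooo
generation 5: ----o--------------oo
generation 6: ----o---------------o

----o---------------o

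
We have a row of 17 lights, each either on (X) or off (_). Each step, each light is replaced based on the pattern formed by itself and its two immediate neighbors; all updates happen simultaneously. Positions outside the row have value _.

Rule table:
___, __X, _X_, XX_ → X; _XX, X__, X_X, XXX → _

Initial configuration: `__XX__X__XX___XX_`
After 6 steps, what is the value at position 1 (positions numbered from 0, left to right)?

X

XX_X_XX_X_X_XX_X_
_X_X__X_X_X__X_X_
XX_X_XX_X_X_XX_X_  (repeats step 1; period 2)
step 6: _X_X__X_X_X__X_X_
position 1 holds X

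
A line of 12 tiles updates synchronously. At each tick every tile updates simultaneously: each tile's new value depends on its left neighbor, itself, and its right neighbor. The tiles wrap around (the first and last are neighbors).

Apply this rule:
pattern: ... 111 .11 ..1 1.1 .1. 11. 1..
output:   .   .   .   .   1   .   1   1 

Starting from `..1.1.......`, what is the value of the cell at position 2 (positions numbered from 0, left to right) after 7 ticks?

tick 1: ...1.1......
tick 2: ....1.1.....
tick 3: .....1.1....
tick 4: ......1.1...
tick 5: .......1.1..
tick 6: ........1.1.
tick 7: .........1.1
position 2 holds .

.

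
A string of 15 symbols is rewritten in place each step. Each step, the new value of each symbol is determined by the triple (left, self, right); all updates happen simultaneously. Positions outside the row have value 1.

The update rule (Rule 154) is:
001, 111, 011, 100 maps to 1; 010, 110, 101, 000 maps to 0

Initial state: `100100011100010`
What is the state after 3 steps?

001001101000111

011010111010100
010000110000011
001001101000111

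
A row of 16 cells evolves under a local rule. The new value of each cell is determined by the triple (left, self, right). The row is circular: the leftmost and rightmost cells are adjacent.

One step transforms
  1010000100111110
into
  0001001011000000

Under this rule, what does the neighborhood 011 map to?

At position 10 the neighborhood is 011; the next row has 0 there.

0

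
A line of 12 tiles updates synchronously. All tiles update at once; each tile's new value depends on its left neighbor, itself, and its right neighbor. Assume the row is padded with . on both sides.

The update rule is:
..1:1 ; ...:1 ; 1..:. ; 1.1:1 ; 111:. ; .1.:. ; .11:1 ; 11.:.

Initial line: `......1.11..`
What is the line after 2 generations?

1.....11..1.

generation 1: 111111.11..1
generation 2: 1.....11..1.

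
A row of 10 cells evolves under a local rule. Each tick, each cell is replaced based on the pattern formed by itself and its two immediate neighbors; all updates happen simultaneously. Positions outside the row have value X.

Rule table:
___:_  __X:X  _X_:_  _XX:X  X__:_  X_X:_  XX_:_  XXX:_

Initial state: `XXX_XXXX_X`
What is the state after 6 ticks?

____XX__XX

____X____X
___X____XX
__X____XX_
_X____XX__
_____XX__X
____XX__XX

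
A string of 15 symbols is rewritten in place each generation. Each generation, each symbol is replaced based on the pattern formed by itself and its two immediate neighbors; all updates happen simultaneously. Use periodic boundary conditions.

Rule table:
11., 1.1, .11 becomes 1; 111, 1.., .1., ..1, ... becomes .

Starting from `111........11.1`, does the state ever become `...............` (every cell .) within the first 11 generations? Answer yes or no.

yes

..1........1111
...........1..1
...............
all cells are . at generation 3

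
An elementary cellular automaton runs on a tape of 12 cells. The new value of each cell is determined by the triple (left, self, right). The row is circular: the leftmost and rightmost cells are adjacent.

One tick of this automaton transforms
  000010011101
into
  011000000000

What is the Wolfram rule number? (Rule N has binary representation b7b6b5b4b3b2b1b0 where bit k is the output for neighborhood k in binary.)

1

position 8: 111 → 0  (bit 7 = 0)
position 9: 110 → 0  (bit 6 = 0)
position 10: 101 → 0  (bit 5 = 0)
position 0: 100 → 0  (bit 4 = 0)
position 7: 011 → 0  (bit 3 = 0)
position 4: 010 → 0  (bit 2 = 0)
position 3: 001 → 0  (bit 1 = 0)
position 1: 000 → 1  (bit 0 = 1)
bits b7..b0 = 00000001 = 1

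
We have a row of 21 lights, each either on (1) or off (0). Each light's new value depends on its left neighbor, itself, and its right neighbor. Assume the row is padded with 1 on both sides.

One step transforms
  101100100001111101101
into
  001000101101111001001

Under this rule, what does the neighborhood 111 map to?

1

At position 12 the neighborhood is 111; the next row has 1 there.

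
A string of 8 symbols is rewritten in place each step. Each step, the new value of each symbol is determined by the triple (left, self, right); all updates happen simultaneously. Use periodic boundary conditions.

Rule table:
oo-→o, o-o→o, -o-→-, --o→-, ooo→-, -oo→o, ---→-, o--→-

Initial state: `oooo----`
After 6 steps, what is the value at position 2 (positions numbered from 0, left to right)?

-

o--o----
--------
--------  (fixed point — unchanged through step 6)
position 2 holds -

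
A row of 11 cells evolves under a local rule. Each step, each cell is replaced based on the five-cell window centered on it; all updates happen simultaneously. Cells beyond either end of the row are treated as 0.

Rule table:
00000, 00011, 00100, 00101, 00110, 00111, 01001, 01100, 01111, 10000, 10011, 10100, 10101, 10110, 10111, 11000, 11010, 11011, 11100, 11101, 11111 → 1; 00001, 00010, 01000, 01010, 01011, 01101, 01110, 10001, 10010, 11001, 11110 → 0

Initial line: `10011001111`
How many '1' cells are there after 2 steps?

step 1: 11111011101
step 2: 11101110111
count of 1: 9

9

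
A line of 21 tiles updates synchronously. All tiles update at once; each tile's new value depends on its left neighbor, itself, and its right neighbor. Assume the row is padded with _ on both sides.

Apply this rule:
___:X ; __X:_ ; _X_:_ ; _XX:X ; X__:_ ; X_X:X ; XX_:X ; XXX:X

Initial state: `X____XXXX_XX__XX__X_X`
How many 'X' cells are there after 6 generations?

__XX_XXXXXXX__XX___X_
X_XXXXXXXXXX__XX_X___
_XXXXXXXXXXX__XXX__XX
_XXXXXXXXXXX__XXX__XX  (fixed point — unchanged through generation 6)
count of X: 16

16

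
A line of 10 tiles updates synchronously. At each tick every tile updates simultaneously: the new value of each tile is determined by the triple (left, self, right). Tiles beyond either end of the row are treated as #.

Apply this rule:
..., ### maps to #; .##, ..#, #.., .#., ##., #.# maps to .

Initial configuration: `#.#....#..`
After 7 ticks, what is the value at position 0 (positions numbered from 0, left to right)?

tick 1: ....##....
tick 2: .##....##.
tick 3: ....##....  (repeats tick 1; period 2)
tick 7: ....##....
position 0 holds .

.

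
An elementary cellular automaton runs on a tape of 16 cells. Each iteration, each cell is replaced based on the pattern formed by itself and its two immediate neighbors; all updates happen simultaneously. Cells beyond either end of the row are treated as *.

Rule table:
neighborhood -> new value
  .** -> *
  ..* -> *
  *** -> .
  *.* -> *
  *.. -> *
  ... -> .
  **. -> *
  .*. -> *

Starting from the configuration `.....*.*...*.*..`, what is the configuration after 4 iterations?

**...********.**

*...*****.******
**.**...***.....
.*****.**.**...*
**...********.**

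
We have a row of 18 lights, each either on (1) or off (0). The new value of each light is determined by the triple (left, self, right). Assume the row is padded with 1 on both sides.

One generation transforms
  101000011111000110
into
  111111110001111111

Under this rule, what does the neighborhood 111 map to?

At position 8 the neighborhood is 111; the next row has 0 there.

0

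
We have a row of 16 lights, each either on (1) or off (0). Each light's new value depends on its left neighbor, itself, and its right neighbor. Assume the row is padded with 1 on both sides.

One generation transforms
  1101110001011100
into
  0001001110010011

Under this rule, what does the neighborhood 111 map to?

0

At position 0 the neighborhood is 111; the next row has 0 there.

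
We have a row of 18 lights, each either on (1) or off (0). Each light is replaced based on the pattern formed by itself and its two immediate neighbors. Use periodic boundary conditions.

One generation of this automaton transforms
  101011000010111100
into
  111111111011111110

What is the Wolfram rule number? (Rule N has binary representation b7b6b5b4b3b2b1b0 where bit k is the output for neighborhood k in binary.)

position 13: 111 → 1  (bit 7 = 1)
position 5: 110 → 1  (bit 6 = 1)
position 1: 101 → 1  (bit 5 = 1)
position 6: 100 → 1  (bit 4 = 1)
position 4: 011 → 1  (bit 3 = 1)
position 0: 010 → 1  (bit 2 = 1)
position 9: 001 → 0  (bit 1 = 0)
position 7: 000 → 1  (bit 0 = 1)
bits b7..b0 = 11111101 = 253

253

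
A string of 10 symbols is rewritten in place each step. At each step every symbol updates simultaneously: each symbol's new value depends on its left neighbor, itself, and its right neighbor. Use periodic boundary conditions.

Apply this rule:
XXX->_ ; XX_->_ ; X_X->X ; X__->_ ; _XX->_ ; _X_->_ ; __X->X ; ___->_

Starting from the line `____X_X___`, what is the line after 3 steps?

_X_X______

___X_X____
__X_X_____
_X_X______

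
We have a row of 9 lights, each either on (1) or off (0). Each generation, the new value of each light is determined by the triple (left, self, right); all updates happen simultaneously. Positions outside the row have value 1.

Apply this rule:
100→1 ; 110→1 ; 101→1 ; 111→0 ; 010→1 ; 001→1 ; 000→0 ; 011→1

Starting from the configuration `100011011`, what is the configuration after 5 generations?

110000000

110111110
011100011
110110110
011111111
110000000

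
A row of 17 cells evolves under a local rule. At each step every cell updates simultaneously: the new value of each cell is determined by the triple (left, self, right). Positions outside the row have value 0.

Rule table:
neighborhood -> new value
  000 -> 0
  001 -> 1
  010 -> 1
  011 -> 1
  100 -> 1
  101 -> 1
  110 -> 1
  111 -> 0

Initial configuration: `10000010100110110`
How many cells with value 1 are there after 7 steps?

11000111111111111
11101100000000001
10111110000000011
11100011000000111
10110111100001101
11111100110011111
10000111111110001
count of 1: 10

10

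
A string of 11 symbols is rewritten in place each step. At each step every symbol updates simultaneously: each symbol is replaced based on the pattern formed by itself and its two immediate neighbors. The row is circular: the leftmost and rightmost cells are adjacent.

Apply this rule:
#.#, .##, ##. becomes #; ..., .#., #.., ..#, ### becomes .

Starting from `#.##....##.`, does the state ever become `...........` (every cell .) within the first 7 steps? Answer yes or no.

yes

.###....###
##.#....#.#
.##......##
###......##
..#......#.
...........
all cells are . at step 6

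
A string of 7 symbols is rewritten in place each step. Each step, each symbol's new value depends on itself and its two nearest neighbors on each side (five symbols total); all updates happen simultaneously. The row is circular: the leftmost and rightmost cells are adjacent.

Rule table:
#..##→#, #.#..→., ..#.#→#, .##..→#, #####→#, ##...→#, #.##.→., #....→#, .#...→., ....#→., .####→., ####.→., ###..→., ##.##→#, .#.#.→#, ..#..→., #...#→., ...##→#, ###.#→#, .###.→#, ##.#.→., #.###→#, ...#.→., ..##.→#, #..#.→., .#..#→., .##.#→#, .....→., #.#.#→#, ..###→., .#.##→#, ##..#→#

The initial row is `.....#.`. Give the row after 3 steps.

....#..

#......
..#....
....#..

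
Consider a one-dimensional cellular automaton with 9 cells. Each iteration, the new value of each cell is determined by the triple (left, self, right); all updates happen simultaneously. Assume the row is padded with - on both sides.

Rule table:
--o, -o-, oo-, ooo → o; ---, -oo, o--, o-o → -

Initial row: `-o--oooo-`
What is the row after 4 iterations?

oo-o-ooo-
-o-o--oo-
oo-o-o-o-
-o-o-o-o-

-o-o-o-o-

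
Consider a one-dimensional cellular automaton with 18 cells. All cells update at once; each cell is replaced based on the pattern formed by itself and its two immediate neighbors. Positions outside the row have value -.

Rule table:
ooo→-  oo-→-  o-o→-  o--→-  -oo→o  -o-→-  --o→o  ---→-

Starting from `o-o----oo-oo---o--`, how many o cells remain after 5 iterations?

iteration 1: ------oo--o---o---
iteration 2: -----oo--o---o----
iteration 3: ----oo--o---o-----
iteration 4: ---oo--o---o------
iteration 5: --oo--o---o-------
count of o: 4

4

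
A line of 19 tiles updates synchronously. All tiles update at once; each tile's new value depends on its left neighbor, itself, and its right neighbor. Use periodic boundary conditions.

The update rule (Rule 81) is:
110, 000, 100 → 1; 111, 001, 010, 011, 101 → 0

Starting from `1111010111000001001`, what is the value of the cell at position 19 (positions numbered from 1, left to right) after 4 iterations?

0001000001111100100
1100111100000110011
0110000111110011000
0011110000011001111
position 19 holds 1

1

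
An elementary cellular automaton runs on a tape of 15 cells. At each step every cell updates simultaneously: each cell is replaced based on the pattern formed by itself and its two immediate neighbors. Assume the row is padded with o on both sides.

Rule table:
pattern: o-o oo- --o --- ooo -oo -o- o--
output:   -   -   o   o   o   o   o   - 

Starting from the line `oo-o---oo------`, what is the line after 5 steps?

step 1: o--o-ooo--ooooo
step 2: --oo-oo--oooooo
step 3: -oo--o--ooooooo
step 4: -o--oo-oooooooo
step 5: -o-oo--oooooooo

-o-oo--oooooooo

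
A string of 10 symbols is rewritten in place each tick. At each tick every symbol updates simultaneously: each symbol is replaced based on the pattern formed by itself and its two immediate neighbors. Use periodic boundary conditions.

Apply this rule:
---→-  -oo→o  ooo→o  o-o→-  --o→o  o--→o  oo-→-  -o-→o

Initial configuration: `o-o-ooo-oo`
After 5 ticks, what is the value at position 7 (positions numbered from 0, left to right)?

-

--o-oo--oo
ooo-o-ooo-
oo--o-oo--
o-ooo-o-oo
--oo--o-oo
position 7 holds -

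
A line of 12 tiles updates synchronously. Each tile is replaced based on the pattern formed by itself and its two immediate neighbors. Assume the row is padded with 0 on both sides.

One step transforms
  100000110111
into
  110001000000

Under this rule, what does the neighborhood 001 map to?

1

At position 5 the neighborhood is 001; the next row has 1 there.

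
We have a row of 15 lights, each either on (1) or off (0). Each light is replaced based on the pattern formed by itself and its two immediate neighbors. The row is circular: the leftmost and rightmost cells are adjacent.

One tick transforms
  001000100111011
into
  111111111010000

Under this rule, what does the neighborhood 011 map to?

0

At position 9 the neighborhood is 011; the next row has 0 there.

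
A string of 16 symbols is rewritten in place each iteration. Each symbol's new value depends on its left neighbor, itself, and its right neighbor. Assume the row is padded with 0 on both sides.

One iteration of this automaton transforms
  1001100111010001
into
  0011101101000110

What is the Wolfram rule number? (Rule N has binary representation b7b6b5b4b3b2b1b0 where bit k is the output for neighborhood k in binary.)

75

position 8: 111 → 0  (bit 7 = 0)
position 4: 110 → 1  (bit 6 = 1)
position 10: 101 → 0  (bit 5 = 0)
position 1: 100 → 0  (bit 4 = 0)
position 3: 011 → 1  (bit 3 = 1)
position 0: 010 → 0  (bit 2 = 0)
position 2: 001 → 1  (bit 1 = 1)
position 13: 000 → 1  (bit 0 = 1)
bits b7..b0 = 01001011 = 75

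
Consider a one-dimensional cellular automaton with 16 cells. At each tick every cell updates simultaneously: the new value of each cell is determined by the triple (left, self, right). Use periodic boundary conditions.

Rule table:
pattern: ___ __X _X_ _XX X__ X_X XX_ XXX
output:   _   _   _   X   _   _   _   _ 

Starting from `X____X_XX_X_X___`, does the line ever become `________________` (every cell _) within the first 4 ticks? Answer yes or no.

yes

_______X________
________________
all cells are _ at tick 2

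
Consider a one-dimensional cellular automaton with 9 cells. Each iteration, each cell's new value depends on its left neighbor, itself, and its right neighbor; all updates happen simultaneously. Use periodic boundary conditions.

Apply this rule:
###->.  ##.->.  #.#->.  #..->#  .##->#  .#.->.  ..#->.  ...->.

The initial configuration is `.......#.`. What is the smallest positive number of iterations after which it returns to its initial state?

9

........#
#........
.#.......
..#......
...#.....
....#....
.....#...
......#..
.......#.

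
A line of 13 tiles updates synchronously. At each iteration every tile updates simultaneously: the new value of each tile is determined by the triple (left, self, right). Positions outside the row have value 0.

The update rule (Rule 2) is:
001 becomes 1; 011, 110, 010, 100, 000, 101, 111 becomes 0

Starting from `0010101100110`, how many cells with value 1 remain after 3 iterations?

0100000001000
1000000010000
0000000100000
count of 1: 1

1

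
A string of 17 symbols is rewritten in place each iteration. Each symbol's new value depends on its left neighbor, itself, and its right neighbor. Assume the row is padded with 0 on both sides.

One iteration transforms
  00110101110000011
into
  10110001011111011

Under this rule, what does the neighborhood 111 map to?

0

At position 8 the neighborhood is 111; the next row has 0 there.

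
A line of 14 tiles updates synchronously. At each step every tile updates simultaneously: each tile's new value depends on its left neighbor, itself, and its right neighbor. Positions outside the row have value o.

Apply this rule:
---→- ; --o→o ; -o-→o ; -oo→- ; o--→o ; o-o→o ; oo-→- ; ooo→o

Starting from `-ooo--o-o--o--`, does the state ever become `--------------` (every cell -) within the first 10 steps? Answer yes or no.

no

step 1: o-o-oooooooooo
step 2: -ooo-ooooooooo
step 3: o-o-o-oooooooo
step 4: -ooooo-ooooooo
step 5: o-ooo-o-oooooo
step 6: -o-o-ooo-ooooo
step 7: ooooo-o-o-oooo
step 8: oooo-ooooo-ooo
step 9: ooo-o-ooo-o-oo
step 10: oo-ooo-o-ooo-o
step 10 is oo-ooo-o-ooo-o, still not uniform -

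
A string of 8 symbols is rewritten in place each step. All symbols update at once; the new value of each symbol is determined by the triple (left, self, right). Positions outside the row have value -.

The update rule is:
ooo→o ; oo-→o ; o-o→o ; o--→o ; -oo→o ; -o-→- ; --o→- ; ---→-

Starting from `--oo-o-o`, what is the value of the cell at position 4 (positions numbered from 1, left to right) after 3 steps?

--ooo-o-
--oooo-o
--ooooo-
position 4 holds o

o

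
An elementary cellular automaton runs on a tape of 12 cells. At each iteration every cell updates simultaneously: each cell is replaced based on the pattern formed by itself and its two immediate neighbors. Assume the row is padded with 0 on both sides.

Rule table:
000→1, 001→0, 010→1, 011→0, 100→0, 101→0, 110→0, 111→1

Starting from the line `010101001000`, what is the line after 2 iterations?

010101001011
010101001000

010101001000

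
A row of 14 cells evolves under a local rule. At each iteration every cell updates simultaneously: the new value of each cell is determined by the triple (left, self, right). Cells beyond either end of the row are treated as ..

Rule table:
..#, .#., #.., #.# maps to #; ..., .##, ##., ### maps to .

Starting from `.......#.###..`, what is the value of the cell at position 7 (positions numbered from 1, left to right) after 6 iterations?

......###...#.
.....#...#.###
....###.###...
...#...#...#..
..###.###.###.
.#...#...#...#
position 7 holds .

.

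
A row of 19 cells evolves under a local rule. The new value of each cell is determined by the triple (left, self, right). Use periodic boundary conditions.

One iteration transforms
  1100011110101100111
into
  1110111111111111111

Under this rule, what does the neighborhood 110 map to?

At position 1 the neighborhood is 110; the next row has 1 there.

1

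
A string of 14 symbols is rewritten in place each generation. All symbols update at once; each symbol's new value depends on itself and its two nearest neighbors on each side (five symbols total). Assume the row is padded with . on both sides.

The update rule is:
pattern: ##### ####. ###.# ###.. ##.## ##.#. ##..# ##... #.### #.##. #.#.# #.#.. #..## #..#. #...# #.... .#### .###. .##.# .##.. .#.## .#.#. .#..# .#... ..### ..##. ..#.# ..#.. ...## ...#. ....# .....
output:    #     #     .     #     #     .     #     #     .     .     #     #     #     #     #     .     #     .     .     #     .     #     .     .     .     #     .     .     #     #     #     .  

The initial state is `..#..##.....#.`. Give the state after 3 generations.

generation 1: ##..####..##..
generation 2: ####.########.
generation 3: .##.#.########

.##.#.########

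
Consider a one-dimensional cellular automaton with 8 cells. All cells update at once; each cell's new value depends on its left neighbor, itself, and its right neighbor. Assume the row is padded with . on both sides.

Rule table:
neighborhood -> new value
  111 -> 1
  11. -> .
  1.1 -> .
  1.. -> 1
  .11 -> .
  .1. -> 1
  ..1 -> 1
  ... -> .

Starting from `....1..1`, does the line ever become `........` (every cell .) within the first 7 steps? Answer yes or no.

...11111
..1.111.
.11..1.1
1..111.1
111.1..1
.1..1111
1111.11.
step 7 is 1111.11., still not uniform .

no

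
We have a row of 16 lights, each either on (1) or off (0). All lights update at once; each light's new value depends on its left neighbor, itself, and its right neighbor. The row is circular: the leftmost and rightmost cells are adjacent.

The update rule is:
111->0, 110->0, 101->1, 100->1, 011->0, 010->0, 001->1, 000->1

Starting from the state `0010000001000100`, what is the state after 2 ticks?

0010000001000100

tick 1: 1101111110111011
tick 2: 0010000001000100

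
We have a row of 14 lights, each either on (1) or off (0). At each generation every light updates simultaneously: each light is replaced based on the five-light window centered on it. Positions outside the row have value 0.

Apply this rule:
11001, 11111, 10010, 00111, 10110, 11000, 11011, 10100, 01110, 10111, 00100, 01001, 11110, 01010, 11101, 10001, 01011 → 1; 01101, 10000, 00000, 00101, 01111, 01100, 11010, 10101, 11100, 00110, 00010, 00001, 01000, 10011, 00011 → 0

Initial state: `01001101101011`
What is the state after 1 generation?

01100011000110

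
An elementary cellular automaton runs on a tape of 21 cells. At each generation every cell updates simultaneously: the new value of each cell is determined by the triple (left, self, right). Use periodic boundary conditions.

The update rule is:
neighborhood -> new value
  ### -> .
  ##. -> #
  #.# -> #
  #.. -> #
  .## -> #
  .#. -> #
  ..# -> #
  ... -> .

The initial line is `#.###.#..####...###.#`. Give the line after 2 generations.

###.######..##.##.###
..###....##########..

..###....##########..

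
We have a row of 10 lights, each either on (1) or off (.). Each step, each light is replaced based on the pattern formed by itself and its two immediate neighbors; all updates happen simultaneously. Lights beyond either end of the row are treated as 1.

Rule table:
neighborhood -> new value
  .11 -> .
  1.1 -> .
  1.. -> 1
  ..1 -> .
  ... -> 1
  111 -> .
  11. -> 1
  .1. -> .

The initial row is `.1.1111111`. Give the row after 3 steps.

..........
111111111.
........1.

........1.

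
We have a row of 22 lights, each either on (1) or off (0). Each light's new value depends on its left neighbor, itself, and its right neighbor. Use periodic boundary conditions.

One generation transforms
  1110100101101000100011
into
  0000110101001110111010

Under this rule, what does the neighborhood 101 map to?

0

At position 3 the neighborhood is 101; the next row has 0 there.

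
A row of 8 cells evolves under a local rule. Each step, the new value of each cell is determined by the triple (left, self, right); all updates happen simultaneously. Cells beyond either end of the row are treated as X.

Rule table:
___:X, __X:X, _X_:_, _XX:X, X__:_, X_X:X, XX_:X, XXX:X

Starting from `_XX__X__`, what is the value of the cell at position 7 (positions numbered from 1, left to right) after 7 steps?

X

XXX_X__X
XXXX__XX
XXXX_XXX
XXXXXXXX
XXXXXXXX  (fixed point — unchanged through step 7)
position 7 holds X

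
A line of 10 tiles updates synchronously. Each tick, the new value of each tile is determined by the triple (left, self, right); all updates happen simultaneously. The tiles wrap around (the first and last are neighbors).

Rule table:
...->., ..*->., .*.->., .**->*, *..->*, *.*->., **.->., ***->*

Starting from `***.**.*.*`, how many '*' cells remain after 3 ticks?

**..*....*
*.*..*...*
...*..*..*
count of *: 3

3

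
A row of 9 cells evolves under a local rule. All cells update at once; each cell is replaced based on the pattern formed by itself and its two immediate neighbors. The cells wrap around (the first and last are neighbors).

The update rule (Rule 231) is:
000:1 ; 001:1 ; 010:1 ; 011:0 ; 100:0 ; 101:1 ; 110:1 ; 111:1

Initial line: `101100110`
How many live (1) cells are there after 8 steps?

8

110101011
111111101
111111110
011111111
101111111
110111111
111011111
111101111
count of 1: 8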